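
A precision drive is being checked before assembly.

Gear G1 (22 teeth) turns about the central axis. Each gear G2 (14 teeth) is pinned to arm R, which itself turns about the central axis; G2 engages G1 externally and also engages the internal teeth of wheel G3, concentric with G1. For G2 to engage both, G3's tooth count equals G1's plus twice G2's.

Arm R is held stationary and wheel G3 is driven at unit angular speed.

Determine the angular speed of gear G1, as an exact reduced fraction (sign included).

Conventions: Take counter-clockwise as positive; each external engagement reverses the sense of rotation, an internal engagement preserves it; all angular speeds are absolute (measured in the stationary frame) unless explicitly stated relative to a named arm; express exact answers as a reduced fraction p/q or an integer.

-25/11

planetary set (22T centre, 14T on arm, 50T internal) — Willis relation
ring teeth: 22 + 2·14 = 50
22(ω_sun−ω_arm) = −50(ω_ring−ω_arm),  ω_arm = 0, ω_ring = 1
ω_sun = 0 − (50/22)(1−0) = -25/11
exact speed ratio = -25/11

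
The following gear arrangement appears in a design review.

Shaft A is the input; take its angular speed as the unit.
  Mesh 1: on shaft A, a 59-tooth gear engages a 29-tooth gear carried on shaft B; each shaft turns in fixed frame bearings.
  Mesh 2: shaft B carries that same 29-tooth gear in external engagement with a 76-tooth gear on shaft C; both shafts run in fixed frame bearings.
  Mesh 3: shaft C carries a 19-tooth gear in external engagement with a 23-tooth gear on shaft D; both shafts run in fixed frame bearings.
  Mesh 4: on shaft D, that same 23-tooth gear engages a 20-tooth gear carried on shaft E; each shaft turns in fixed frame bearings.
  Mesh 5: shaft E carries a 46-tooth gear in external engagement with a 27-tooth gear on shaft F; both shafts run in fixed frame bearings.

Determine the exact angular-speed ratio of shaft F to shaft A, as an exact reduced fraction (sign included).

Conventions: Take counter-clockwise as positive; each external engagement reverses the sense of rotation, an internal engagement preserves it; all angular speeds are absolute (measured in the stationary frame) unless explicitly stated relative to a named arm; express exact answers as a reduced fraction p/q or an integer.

class = fixed-axis compound train [5 meshes; 5 ratios multiply, 5 sense flips]
mesh 1 [59T→29T]: running ratio 59/29, sense −
mesh 2 [29T→76T]: running ratio 59/76, sense +
mesh 3 [19T→23T]: running ratio 59/92, sense −
mesh 4 [23T→20T]: running ratio 59/80, sense +
mesh 5 [46T→27T]: running ratio 1357/1080, sense −
ω_out/ω_in = -1357/1080

-1357/1080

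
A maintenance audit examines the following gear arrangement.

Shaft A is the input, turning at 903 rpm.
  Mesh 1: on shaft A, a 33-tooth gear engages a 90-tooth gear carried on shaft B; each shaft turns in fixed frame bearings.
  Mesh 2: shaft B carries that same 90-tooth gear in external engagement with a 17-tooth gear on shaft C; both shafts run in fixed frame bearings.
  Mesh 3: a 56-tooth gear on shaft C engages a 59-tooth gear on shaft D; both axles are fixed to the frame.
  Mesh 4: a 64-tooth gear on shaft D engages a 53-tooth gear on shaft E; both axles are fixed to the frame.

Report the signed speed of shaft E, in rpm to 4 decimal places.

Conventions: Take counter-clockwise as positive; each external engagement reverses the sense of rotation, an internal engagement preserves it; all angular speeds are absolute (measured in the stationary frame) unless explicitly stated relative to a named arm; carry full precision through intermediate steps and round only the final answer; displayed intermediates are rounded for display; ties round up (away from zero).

class = fixed-axis compound train [4 meshes; 4 ratios multiply, 4 sense flips]
mesh 1 [33T→90T]: ω = 903.0000×33/90 = 331.1000 rpm, sense flips to −
mesh 2 [90T→17T]: ω = 331.1000×90/17 = 1752.8824 rpm, sense flips to +
mesh 3 [56T→59T]: ω = 1752.8824×56/59 = 1663.7527 rpm, sense flips to −
mesh 4 [64T→53T]: ω = 1663.7527×64/53 = 2009.0599 rpm, sense flips to +
signed output speed = +2009.0599 rpm

+2009.0599 rpm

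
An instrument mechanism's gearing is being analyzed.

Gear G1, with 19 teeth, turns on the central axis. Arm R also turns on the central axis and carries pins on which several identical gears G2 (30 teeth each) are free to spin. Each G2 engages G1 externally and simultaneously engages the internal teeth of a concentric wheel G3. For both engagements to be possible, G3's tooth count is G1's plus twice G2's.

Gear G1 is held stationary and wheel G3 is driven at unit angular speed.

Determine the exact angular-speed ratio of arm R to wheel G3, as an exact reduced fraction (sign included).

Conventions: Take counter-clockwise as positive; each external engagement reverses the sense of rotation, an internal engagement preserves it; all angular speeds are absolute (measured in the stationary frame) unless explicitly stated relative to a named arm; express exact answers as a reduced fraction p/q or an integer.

class = planetary set [G3 = 19+2·30 = 79; Willis about the carrier]
ring teeth: 19 + 2·30 = 79
19(ω_sun−ω_arm) = −79(ω_ring−ω_arm),  ω_sun = 0, ω_ring = 1
19(0−ω_arm) = −79(1−ω_arm)  ⇒  98·ω_arm = 79  ⇒  ω_arm = 79/98
ω_out/ω_in = 79/98

79/98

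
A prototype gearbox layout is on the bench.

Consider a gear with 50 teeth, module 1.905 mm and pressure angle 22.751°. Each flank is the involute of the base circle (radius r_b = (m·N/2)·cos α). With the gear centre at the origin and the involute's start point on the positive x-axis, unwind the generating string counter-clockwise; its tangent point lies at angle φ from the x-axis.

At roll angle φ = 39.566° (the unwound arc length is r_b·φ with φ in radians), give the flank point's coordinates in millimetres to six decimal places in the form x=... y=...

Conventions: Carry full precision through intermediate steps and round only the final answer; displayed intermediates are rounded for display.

single-mesh involute tooth geometry (50T wheel at module 1.905)
pitch radius r_p = m·N/2 = 1.905·50/2 = 47.625000
base radius r_b = r_p·cos α = 47.625000·cos 22.751° = 43.919500
roll angle φ = 39.566° = 0.69055697 rad
x = r_b·(cos φ + φ·sin φ) = 53.175671
y = r_b·(sin φ − φ·cos φ) = 4.594957

x=53.175671 y=4.594957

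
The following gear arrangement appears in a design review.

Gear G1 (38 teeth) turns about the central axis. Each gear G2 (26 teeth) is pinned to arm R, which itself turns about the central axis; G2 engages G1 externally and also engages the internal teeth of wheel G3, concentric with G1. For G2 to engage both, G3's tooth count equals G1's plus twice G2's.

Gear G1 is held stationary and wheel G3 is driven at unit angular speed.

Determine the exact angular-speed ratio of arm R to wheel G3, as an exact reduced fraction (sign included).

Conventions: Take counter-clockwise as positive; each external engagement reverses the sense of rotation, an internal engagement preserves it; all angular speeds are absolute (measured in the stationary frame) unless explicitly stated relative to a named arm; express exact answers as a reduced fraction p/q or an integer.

45/64

topology: planetary set — G1 38T / G2 26T / G3 90T, arm = carrier (Willis)
ring teeth: 38 + 2·26 = 90
38(ω_sun−ω_arm) = −90(ω_ring−ω_arm),  ω_sun = 0, ω_ring = 1
38(0−ω_arm) = −90(1−ω_arm)  ⇒  128·ω_arm = 90  ⇒  ω_arm = 45/64
ω_out/ω_in = 45/64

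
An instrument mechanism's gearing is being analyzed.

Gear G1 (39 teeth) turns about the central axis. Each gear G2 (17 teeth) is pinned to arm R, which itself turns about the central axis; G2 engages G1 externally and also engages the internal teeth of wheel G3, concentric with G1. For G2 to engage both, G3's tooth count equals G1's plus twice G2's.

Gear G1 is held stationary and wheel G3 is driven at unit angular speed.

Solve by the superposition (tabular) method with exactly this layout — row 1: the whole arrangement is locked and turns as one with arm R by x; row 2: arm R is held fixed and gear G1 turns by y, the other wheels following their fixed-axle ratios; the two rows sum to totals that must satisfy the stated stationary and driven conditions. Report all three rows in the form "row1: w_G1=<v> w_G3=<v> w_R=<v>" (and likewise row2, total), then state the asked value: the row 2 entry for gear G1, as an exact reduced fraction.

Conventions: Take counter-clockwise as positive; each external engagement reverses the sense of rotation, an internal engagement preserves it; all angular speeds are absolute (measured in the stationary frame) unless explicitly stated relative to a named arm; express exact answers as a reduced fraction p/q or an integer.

row1: w_G1=73/112 w_G3=73/112 w_R=73/112
row2: w_G1=-73/112 w_G3=39/112 w_R=0
total: w_G1=0 w_G3=1 w_R=73/112
asked value: -73/112

planetary set (39T centre, 17T on arm, 73T internal) — Willis relation
row 1 — lock + rotate with arm: ω_sun = ω_ring = ω_arm = x
row 2 — arm fixed, fixed-axis ratios: sun y, ring −(39/73)·y, arm 0
boundary: total ω_sun = x + y = 0 and total ω_ring = x − (39/73)·y = 1  ⇒  y = -73/112, x = 73/112
row 2 ring = −(39/73)·(-73/112) = 39/112
totals (row 1 + row 2): sun 73/112 + (-73/112) = 0, ring 73/112 + 39/112 = 1, arm 73/112 + 0 = 73/112
asked cell (row2, sun) = -73/112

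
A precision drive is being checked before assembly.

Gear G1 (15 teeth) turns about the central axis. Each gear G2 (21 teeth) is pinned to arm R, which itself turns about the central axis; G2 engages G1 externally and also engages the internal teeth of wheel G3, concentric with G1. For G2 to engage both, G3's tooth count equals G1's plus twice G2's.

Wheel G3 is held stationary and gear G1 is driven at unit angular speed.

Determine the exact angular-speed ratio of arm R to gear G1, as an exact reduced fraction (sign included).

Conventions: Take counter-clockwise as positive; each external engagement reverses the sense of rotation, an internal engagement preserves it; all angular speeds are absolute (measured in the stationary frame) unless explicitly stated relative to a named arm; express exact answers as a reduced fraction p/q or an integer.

5/24

planetary set (15T centre, 21T on arm, 57T internal) — Willis relation
ring teeth: 15 + 2·21 = 57
15(ω_sun−ω_arm) = −57(ω_ring−ω_arm),  ω_ring = 0, ω_sun = 1
15(1−ω_arm) = −57(0−ω_arm)  ⇒  72·ω_arm = 15  ⇒  ω_arm = 5/24
ω_out/ω_in = 5/24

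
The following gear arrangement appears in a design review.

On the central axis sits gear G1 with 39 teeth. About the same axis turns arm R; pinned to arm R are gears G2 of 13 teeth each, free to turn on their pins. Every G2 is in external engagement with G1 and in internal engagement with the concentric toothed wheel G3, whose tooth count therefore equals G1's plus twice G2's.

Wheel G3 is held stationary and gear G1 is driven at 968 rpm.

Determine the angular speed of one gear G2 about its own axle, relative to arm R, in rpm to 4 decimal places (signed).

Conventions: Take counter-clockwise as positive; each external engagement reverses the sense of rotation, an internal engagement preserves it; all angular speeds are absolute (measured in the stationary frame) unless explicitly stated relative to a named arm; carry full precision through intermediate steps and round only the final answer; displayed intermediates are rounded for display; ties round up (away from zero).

class = planetary set [G3 = 39+2·13 = 65; Willis about the carrier]
normalise by the input: solve with ω_sun = 1, then scale by 968 rpm
ring teeth: 39 + 2·13 = 65
39(ω_sun−ω_arm) = −65(ω_ring−ω_arm),  ω_ring = 0, ω_sun = 1
39(1−ω_arm) = −65(0−ω_arm)  ⇒  104·ω_arm = 39  ⇒  ω_arm = 3/8
sun–planet mesh: 39·(1−3/8) = −13·(ω_p−ω_arm)  ⇒  ω_p−ω_arm = -15/8
scale: ω_p−ω_arm = -15/8 × 968 rpm = -1815.0000 rpm

-1815.0000 rpm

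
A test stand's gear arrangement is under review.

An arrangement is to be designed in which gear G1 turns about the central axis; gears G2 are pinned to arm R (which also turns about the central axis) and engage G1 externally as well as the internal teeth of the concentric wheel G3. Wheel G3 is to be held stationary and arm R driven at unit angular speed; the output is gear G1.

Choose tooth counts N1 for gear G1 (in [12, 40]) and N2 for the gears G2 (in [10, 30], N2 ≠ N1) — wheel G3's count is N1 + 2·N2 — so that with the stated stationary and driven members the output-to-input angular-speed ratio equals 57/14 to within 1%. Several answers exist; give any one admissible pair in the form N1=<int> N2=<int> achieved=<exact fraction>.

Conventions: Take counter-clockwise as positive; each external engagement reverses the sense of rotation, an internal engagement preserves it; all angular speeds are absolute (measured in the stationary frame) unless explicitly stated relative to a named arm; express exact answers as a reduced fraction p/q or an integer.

planetary set to be sized for 57/14 (Willis relation)
Willis with ω_ring = 0: ω_sun/ω_arm = (N1+N3)/N1; set equal to 57/14  ⇒  N3/N1 = 57/14 − 1 = 43/14
N3 = N1 + 2·N2  ⇒  N2/N1 = (N3/N1 − 1)/2 = (43/14 − 1)/2 = 29/28
smallest multiple with N1 ≥ 12 and N2 ≥ 10: k = 1  ⇒  N1 = 1·28 = 28, N2 = 1·29 = 29 (N1 ≤ 40, N2 ≤ 30, N2 ≠ N1 ✓), N3 = 28 + 2·29 = 86
check: (N1+N3)/N1 with N1 = 28, N3 = 86 gives 57/14; |achieved − target| = 0 ≤ 57/1400 ✓

N1=28 N2=29 achieved=57/14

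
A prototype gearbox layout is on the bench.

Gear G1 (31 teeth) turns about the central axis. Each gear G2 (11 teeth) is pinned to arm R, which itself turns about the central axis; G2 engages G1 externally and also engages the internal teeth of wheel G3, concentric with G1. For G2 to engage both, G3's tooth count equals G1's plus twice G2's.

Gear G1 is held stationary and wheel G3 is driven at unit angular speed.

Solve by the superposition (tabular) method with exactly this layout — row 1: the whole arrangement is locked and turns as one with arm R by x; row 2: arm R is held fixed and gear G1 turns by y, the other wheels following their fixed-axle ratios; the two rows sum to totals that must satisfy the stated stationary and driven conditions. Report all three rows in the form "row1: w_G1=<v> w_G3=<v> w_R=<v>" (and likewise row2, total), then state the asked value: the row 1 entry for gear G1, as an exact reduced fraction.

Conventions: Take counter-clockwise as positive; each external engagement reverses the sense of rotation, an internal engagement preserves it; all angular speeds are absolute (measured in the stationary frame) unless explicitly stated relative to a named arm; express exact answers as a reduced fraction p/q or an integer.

class = planetary set [G3 = 31+2·11 = 53; Willis about the carrier]
row 1 — lock + rotate with arm: ω_sun = ω_ring = ω_arm = x
row 2: sun turns y, ring = −(31/53)·y, arm 0
boundary: total ω_sun = x + y = 0 and total ω_ring = x − (31/53)·y = 1  ⇒  y = -53/84, x = 53/84
row 2 ring = −(31/53)·(-53/84) = 31/84
totals (row 1 + row 2): sun 53/84 + (-53/84) = 0, ring 53/84 + 31/84 = 1, arm 53/84 + 0 = 53/84
asked cell (row1, sun) = 53/84

row1: w_G1=53/84 w_G3=53/84 w_R=53/84
row2: w_G1=-53/84 w_G3=31/84 w_R=0
total: w_G1=0 w_G3=1 w_R=53/84
asked value: 53/84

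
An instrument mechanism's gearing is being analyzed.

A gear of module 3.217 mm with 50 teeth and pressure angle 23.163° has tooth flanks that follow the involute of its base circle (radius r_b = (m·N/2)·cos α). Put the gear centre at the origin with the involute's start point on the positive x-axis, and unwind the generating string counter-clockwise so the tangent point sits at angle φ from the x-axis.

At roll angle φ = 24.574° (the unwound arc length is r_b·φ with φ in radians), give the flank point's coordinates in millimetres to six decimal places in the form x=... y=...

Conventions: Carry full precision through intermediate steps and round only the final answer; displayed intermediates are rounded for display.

single-mesh involute tooth geometry (50T wheel at module 3.217)
pitch radius r_p = m·N/2 = 3.217·50/2 = 80.425000
base radius r_b = r_p·cos α = 80.425000·cos 23.163° = 73.941904
roll angle φ = 24.574° = 0.42889721 rad
x = r_b·(cos φ + φ·sin φ) = 80.433235
y = r_b·(sin φ − φ·cos φ) = 1.909057

x=80.433235 y=1.909057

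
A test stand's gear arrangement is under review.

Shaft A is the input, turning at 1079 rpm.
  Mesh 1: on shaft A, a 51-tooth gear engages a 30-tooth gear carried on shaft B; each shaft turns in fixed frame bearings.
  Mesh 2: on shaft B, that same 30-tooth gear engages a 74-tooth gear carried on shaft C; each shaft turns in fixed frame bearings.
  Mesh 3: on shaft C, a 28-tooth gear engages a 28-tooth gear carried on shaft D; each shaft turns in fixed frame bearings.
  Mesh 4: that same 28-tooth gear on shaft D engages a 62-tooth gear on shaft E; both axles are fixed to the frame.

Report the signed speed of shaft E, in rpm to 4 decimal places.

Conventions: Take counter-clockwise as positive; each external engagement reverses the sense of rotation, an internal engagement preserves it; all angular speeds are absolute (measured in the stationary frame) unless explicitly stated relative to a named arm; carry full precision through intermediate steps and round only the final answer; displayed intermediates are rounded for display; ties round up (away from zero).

+335.8352 rpm

recognized (5 fixed axles, 4 meshes): fixed-axis compound train
mesh 1 [51T→30T]: ω = 1079.0000×51/30 = 1834.3000 rpm, sense flips to −
mesh 2 [30T→74T]: ω = 1834.3000×30/74 = 743.6351 rpm, sense flips to +
mesh 3 [28T→28T]: ω = 743.6351×28/28 = 743.6351 rpm, sense flips to −
mesh 4 [28T→62T]: ω = 743.6351×28/62 = 335.8352 rpm, sense flips to +
signed output speed = +335.8352 rpm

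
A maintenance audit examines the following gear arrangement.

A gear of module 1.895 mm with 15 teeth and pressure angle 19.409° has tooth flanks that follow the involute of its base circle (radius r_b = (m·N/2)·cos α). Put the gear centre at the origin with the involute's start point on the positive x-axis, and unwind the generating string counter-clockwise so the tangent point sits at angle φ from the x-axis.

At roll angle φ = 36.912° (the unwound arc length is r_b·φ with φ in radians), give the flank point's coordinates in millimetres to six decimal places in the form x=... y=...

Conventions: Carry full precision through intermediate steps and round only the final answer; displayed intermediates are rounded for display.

x=15.904527 y=1.145885

class = single-mesh tooth geometry [base-circle involute, m = 1.895, 15T]
pitch radius r_p = m·N/2 = 1.895·15/2 = 14.212500
base radius r_b = r_p·cos α = 14.212500·cos 19.409° = 13.404810
roll angle φ = 36.912° = 0.64423593 rad
x = r_b·(cos φ + φ·sin φ) = 15.904527
y = r_b·(sin φ − φ·cos φ) = 1.145885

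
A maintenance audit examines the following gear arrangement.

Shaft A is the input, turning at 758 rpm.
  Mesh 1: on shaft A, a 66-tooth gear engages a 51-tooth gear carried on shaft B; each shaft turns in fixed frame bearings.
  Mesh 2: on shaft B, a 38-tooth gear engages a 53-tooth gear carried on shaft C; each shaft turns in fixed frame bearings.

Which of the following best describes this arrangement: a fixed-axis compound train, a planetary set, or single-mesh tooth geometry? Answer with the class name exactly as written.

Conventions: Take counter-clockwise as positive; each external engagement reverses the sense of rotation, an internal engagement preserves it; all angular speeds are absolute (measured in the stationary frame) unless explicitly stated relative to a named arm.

fixed-axis compound train

recognized (3 fixed axles, 2 meshes): fixed-axis compound train
classification: fixed-axis compound train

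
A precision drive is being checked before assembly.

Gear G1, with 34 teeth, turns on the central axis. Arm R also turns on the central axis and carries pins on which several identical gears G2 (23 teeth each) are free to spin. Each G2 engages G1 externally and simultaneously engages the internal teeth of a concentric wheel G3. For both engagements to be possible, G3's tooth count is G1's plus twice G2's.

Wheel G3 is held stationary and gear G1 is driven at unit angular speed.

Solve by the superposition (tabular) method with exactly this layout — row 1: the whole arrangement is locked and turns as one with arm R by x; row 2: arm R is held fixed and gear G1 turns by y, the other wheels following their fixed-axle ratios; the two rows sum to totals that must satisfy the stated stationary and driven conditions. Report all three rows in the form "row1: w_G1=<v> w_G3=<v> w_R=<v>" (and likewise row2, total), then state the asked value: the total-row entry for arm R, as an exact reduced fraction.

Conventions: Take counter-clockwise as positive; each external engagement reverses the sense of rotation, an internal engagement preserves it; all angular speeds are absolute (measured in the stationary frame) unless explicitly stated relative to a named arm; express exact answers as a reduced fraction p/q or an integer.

planetary set (34T centre, 23T on arm, 80T internal) — Willis relation
row 1: whole set turns with the arm by x
row 2 (arm held, sun turns y): ω_ring = −(34/80)·y, ω_arm = 0
boundary: total ω_ring = x − (34/80)·y = 0 and total ω_sun = x + y = 1  ⇒  y = 40/57, x = 17/57
row 2 ring = −(34/80)·40/57 = -17/57
totals (row 1 + row 2): sun 17/57 + 40/57 = 1, ring 17/57 + (-17/57) = 0, arm 17/57 + 0 = 17/57
asked cell (total, arm) = 17/57

row1: w_G1=17/57 w_G3=17/57 w_R=17/57
row2: w_G1=40/57 w_G3=-17/57 w_R=0
total: w_G1=1 w_G3=0 w_R=17/57
asked value: 17/57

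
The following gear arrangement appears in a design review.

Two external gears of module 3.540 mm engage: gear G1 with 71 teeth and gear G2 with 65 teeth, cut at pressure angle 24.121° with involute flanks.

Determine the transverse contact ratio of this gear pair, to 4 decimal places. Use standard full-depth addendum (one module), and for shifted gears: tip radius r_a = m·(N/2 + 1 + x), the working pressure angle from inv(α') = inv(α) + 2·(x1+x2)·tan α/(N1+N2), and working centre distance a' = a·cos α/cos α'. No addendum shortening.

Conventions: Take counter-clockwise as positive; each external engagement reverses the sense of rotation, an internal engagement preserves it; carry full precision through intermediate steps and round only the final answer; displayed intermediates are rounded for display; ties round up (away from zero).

topology: single-mesh involute geometry — m = 3.540, 71T/65T pair
base radii: r_b1 = 114.697055, r_b2 = 105.004347
tip radii: r_a1 = 129.210000, r_a2 = 118.590000
no profile shift: α' = α, a' = a
action lengths: √(r_a1²−r_b1²) = 59.496299, √(r_a2²−r_b2²) = 55.115110
base pitch p_b = π·m·cos α = 10.150181
CR = (59.496299 + 55.115110 − 240.720000·sin 24.12100°)/10.150181 = 1.599732
contact ratio ≈ 1.5997

1.5997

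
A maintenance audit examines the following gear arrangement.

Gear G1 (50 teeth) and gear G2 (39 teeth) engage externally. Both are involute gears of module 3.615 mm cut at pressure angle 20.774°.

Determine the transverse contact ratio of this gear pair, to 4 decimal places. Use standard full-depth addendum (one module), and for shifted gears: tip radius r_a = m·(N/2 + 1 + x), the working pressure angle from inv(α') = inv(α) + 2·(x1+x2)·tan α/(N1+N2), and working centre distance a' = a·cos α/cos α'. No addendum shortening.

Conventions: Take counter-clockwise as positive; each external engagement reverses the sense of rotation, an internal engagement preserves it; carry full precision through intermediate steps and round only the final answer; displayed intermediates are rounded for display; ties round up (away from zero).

recognized (one external pair, fixed centres): single-mesh tooth geometry, m = 3.615, N1 = 50, N2 = 39
base radii: r_b1 = 84.499425, r_b2 = 65.909552
tip radii: r_a1 = 93.990000, r_a2 = 74.107500
no profile shift: α' = α, a' = a
action lengths: √(r_a1²−r_b1²) = 41.157834, √(r_a2²−r_b2²) = 33.879973
base pitch p_b = π·m·cos α = 10.618511
CR = (41.157834 + 33.879973 − 160.867500·sin 20.77400°)/10.618511 = 1.693353
contact ratio ≈ 1.6934

1.6934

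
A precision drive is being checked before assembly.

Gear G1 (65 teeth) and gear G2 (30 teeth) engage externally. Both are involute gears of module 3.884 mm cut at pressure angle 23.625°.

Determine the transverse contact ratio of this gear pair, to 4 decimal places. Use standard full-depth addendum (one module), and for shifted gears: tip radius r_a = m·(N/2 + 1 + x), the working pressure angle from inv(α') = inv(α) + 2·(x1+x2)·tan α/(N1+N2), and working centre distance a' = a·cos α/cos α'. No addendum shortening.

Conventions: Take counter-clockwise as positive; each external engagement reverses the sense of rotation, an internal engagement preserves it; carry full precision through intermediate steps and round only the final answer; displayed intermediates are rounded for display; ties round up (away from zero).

recognized (one external pair, fixed centres): single-mesh tooth geometry, m = 3.884, N1 = 65, N2 = 30
base radii: r_b1 = 115.650406, r_b2 = 53.377110
tip radii: r_a1 = 130.114000, r_a2 = 62.144000
no profile shift: α' = α, a' = a
action lengths: √(r_a1²−r_b1²) = 59.620773, √(r_a2²−r_b2²) = 31.823903
base pitch p_b = π·m·cos α = 11.179276
CR = (59.620773 + 31.823903 − 184.490000·sin 23.62500°)/11.179276 = 1.566338
contact ratio ≈ 1.5663

1.5663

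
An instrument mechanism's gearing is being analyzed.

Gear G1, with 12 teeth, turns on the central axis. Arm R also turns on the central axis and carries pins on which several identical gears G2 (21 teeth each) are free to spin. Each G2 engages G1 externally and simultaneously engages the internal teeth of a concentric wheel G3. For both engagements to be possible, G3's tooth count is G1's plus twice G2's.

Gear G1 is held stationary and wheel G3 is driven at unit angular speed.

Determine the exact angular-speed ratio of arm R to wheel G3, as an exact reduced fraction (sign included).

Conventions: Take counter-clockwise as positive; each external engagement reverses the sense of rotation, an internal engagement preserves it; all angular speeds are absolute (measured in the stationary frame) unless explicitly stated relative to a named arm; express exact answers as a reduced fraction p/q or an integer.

class = planetary set [G3 = 12+2·21 = 54; Willis about the carrier]
ring teeth: 12 + 2·21 = 54
12(ω_sun−ω_arm) = −54(ω_ring−ω_arm),  ω_sun = 0, ω_ring = 1
12(0−ω_arm) = −54(1−ω_arm)  ⇒  66·ω_arm = 54  ⇒  ω_arm = 9/11
ω_out/ω_in = 9/11

9/11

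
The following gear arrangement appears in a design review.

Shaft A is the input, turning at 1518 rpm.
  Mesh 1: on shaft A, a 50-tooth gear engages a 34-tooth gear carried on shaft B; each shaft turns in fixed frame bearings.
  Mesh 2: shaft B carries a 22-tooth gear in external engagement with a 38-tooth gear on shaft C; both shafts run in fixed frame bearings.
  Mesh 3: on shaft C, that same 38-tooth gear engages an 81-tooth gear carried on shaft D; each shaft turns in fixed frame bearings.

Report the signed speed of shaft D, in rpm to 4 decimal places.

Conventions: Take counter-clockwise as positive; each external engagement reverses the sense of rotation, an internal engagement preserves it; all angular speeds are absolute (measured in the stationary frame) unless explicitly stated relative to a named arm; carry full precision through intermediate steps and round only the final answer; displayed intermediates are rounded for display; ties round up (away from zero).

3-mesh fixed-axis compound train (all bearings frame-fixed)
mesh 1 [50T→34T]: ω = 1518.0000×50/34 = 2232.3529 rpm, sense flips to −
mesh 2 [22T→38T]: ω = 2232.3529×22/38 = 1292.4149 rpm, sense flips to +
mesh 3 [38T→81T]: ω = 1292.4149×38/81 = 606.3181 rpm, sense flips to −
signed output speed = -606.3181 rpm

-606.3181 rpm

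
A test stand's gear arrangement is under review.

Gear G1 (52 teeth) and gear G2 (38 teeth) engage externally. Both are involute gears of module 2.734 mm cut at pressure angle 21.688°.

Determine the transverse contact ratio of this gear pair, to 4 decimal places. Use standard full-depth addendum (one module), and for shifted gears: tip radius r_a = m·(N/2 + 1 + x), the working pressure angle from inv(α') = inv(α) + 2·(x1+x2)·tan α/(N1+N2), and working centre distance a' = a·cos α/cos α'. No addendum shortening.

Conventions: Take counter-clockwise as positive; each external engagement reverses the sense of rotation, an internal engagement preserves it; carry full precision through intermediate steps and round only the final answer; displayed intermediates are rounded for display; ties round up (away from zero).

1.6518

class = single-mesh tooth geometry [involute pair 52T × 38T, m = 2.734]
base radii: r_b1 = 66.051963, r_b2 = 48.268742
tip radii: r_a1 = 73.818000, r_a2 = 54.680000
no profile shift: α' = α, a' = a
action lengths: √(r_a1²−r_b1²) = 32.958084, √(r_a2²−r_b2²) = 25.691067
base pitch p_b = π·m·cos α = 7.981091
CR = (32.958084 + 25.691067 − 123.030000·sin 21.68800°)/7.981091 = 1.651798
contact ratio ≈ 1.6518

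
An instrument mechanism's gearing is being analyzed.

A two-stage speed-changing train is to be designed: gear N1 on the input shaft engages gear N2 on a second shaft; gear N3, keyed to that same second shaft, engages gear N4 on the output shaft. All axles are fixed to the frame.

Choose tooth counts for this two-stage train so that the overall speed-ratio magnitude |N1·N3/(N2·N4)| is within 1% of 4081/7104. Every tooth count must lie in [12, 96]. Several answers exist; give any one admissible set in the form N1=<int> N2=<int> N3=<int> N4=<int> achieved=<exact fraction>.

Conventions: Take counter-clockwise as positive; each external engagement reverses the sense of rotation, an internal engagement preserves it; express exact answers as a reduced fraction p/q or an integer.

N1=53 N2=74 N3=77 N4=96 achieved=4081/7104

2-stage fixed-axis compound train for ratio 4081/7104
target = 4081/7104 in lowest terms: an exact hit needs N1·N3 = k·4081 and N2·N4 = k·7104 for one integer k, every count in [12, 96]; additionally prefer no 1:1 stage (N1 ≠ N2, N3 ≠ N4)
k = 1: N1·N3 = 4081 = 53·77, N2·N4 = 7104 = 74·96
achieved = 53·77/(74·96) = 4081/7104; |achieved − target| = 0 ≤ 4081/710400 ✓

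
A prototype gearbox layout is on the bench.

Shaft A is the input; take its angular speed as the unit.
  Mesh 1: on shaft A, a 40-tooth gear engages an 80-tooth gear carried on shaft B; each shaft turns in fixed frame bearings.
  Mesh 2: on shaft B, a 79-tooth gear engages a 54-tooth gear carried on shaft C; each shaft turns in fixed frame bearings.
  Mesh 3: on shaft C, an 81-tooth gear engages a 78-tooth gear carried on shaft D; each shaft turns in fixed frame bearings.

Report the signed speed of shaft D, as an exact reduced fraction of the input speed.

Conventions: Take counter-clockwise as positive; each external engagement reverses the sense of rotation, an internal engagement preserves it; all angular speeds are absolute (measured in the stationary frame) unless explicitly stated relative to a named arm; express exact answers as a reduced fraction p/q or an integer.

3-mesh fixed-axis compound train (all bearings frame-fixed)
mesh 1 [40T→80T]: |ω|/ω_in = 1×40/80 = 1/2, sense flips to −
mesh 2 [79T→54T]: |ω|/ω_in = (1/2)×79/54 = 79/108, sense flips to +
mesh 3 [81T→78T]: |ω|/ω_in = (79/108)×81/78 = 79/104, sense flips to −
signed output speed (× input speed) = -79/104

-79/104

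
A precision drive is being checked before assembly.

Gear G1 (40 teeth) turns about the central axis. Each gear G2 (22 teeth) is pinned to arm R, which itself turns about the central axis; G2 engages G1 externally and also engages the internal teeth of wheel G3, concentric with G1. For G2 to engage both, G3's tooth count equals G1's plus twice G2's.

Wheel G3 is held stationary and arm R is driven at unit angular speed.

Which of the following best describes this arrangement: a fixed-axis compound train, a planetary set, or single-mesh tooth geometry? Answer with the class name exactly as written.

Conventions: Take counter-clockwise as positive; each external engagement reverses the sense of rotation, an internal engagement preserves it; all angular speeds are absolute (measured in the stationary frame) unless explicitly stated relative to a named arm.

planetary set (40T centre, 22T on arm, 84T internal) — Willis relation
classification: planetary set

planetary set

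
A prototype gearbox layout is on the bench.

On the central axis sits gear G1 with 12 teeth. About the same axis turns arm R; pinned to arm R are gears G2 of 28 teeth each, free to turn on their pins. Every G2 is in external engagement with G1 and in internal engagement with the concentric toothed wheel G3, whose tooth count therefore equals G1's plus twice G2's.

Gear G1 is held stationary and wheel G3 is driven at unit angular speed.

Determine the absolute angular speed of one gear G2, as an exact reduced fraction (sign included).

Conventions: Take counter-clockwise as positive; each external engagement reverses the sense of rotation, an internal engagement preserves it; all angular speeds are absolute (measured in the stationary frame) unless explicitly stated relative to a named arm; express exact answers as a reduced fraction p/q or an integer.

planetary set (12T centre, 28T on arm, 68T internal) — Willis relation
ring teeth: 12 + 2·28 = 68
12(ω_sun−ω_arm) = −68(ω_ring−ω_arm),  ω_sun = 0, ω_ring = 1
12(0−ω_arm) = −68(1−ω_arm)  ⇒  80·ω_arm = 68  ⇒  ω_arm = 17/20
sun–planet mesh: 12·(0−17/20) = −28·(ω_p−ω_arm)  ⇒  ω_p−ω_arm = 51/140
ω_p = 17/20 + 51/140 = 17/14
exact speed ratio = 17/14

17/14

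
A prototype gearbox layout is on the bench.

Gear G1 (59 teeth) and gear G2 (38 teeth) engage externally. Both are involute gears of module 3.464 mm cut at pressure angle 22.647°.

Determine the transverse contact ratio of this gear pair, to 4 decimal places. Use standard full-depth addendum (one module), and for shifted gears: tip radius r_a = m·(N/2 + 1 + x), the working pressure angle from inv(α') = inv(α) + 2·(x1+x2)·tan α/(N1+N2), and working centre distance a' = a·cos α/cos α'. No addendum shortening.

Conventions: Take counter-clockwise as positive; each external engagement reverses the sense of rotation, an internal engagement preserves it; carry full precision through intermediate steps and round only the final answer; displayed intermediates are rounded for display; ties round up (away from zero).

single-mesh involute tooth geometry (59T engaging 38T at module 3.464)
base radii: r_b1 = 94.308760, r_b2 = 60.741235
tip radii: r_a1 = 105.652000, r_a2 = 69.280000
no profile shift: α' = α, a' = a
action lengths: √(r_a1²−r_b1²) = 47.625653, √(r_a2²−r_b2²) = 33.319975
base pitch p_b = π·m·cos α = 10.043380
CR = (47.625653 + 33.319975 − 168.004000·sin 22.64700°)/10.043380 = 1.618506
contact ratio ≈ 1.6185

1.6185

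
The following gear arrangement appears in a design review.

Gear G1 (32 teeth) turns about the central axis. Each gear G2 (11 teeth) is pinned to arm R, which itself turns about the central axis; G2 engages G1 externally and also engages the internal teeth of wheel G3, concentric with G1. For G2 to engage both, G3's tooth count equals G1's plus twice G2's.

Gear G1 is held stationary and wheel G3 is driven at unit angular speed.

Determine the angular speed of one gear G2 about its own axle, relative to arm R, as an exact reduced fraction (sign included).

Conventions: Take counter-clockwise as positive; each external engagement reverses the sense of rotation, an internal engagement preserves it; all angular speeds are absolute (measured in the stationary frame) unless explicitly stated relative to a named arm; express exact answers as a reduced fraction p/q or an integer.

864/473

planetary set (32T centre, 11T on arm, 54T internal) — Willis relation
ring teeth: 32 + 2·11 = 54
32(ω_sun−ω_arm) = −54(ω_ring−ω_arm),  ω_sun = 0, ω_ring = 1
32(0−ω_arm) = −54(1−ω_arm)  ⇒  86·ω_arm = 54  ⇒  ω_arm = 27/43
sun–planet mesh: 32·(0−27/43) = −11·(ω_p−ω_arm)  ⇒  ω_p−ω_arm = 864/473
exact speed ratio = 864/473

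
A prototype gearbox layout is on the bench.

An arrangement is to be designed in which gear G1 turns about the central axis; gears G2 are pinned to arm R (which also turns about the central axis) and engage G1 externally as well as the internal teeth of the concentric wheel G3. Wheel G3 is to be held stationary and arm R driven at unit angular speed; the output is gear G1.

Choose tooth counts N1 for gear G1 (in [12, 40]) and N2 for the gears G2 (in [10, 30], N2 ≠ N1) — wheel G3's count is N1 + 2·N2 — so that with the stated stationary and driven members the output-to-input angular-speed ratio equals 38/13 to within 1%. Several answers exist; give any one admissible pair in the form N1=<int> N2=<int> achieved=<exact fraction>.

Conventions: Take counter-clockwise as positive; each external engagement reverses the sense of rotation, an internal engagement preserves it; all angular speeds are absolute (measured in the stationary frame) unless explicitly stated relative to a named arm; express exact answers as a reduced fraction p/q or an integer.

class = planetary set [ratio 38/13 wanted; Willis about the carrier]
Willis with ω_ring = 0: ω_sun/ω_arm = (N1+N3)/N1; set equal to 38/13  ⇒  N3/N1 = 38/13 − 1 = 25/13
N3 = N1 + 2·N2  ⇒  N2/N1 = (N3/N1 − 1)/2 = (25/13 − 1)/2 = 6/13
smallest multiple with N1 ≥ 12 and N2 ≥ 10: k = 2  ⇒  N1 = 2·13 = 26, N2 = 2·6 = 12 (N1 ≤ 40, N2 ≤ 30, N2 ≠ N1 ✓), N3 = 26 + 2·12 = 50
check: (N1+N3)/N1 with N1 = 26, N3 = 50 gives 38/13; |achieved − target| = 0 ≤ 19/650 ✓

N1=26 N2=12 achieved=38/13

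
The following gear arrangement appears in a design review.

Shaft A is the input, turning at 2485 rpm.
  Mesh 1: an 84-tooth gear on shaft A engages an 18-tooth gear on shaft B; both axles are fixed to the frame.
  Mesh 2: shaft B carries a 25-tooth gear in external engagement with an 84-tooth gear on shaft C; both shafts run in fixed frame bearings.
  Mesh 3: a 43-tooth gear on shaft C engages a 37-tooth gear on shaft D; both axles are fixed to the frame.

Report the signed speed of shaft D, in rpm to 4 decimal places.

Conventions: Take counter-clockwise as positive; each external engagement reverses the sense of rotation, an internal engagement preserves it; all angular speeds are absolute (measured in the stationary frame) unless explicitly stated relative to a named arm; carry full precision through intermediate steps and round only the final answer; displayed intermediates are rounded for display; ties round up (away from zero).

recognized (4 fixed axles, 3 meshes): fixed-axis compound train
mesh 1 [84T→18T]: ω = 2485.0000×84/18 = 11596.6667 rpm, sense flips to −
mesh 2 [25T→84T]: ω = 11596.6667×25/84 = 3451.3889 rpm, sense flips to +
mesh 3 [43T→37T]: ω = 3451.3889×43/37 = 4011.0736 rpm, sense flips to −
signed output speed = -4011.0736 rpm

-4011.0736 rpm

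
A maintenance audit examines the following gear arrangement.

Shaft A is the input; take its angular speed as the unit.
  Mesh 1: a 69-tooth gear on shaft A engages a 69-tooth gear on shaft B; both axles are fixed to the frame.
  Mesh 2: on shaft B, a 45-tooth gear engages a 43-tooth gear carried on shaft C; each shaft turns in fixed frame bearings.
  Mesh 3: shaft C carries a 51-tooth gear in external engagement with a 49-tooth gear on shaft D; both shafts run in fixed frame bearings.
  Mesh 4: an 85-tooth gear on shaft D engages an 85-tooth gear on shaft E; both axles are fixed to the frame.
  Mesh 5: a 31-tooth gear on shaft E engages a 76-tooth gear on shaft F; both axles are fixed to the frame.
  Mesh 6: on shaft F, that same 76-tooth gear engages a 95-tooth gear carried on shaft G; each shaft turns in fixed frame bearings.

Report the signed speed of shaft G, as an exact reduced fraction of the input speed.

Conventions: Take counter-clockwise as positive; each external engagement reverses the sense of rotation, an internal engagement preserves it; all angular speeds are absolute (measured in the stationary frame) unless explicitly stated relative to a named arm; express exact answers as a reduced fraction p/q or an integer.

14229/40033

6-mesh fixed-axis compound train (all bearings frame-fixed)
mesh 1 [69T→69T]: |ω|/ω_in = 1×69/69 = 1, sense flips to −
mesh 2 [45T→43T]: |ω|/ω_in = 1×45/43 = 45/43, sense flips to +
mesh 3 [51T→49T]: |ω|/ω_in = (45/43)×51/49 = 2295/2107, sense flips to −
mesh 4 [85T→85T]: |ω|/ω_in = (2295/2107)×85/85 = 2295/2107, sense flips to +
mesh 5 [31T→76T]: |ω|/ω_in = (2295/2107)×31/76 = 71145/160132, sense flips to −
mesh 6 [76T→95T]: |ω|/ω_in = (71145/160132)×76/95 = 14229/40033, sense flips to +
signed output speed (× input speed) = 14229/40033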